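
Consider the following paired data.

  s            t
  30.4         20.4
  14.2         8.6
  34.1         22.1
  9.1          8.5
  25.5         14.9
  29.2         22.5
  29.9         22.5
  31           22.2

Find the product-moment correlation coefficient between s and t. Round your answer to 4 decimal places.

0.9523

n = 8, Σs = 203.4, Σt = 141.7, Σs² = 5729.32, Σt² = 2778.13, Σst = 3971.14
nΣst − ΣsΣt = 31769.12 − 28821.78 = 2947.34
nΣs² − (Σs)² = 45834.56 − 41371.56 = 4463; nΣt² − (Σt)² = 22225.04 − 20078.89 = 2146.15
r = 2947.34 / √(4463 × 2146.15) = 2947.34 / 3094.8776 ≈ 0.9523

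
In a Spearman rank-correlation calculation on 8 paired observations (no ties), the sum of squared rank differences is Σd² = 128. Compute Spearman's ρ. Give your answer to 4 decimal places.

ρ = 1 − 6Σd² / [n(n²−1)] = 1 − 6×128 / (8×63)
  = 1 − 768/504 = 1 − 1.52381 ≈ -0.5238

-0.5238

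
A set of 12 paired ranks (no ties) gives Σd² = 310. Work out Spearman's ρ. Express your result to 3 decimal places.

ρ = 1 − 6Σd² / [n(n²−1)] = 1 − 6×310 / (12×143)
  = 1 − 1860/1716 = 1 − 1.0839 ≈ -0.084

-0.084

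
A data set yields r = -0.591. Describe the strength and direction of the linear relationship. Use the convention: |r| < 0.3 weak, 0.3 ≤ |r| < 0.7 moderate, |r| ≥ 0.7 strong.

moderate negative

r = -0.591 < 0 so the relationship is negative.
|r| = 0.591, which falls in the moderate range.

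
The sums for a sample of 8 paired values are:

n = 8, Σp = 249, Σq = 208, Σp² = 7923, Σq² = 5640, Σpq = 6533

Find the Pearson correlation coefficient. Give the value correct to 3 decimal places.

0.295

r = (nΣpq − ΣpΣq) / √[(nΣp² − (Σp)²)(nΣq² − (Σq)²)]
Numerator: 8×6533 − 249×208 = 472
Denominator: √[(63384 − 62001)(45120 − 43264)] = √[1383 × 1856] = 1602.1386
r = 472 / 1602.1386 ≈ 0.295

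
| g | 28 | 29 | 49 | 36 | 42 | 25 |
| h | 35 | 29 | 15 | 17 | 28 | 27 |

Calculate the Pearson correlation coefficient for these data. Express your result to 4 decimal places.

-0.6780

n = 6, Σg = 209, Σh = 151, Σg² = 7711, Σh² = 4093, Σgh = 5019
nΣgh − ΣgΣh = 30114 − 31559 = -1445
nΣg² − (Σg)² = 46266 − 43681 = 2585; nΣh² − (Σh)² = 24558 − 22801 = 1757
r = -1445 / √(2585 × 1757) = -1445 / 2131.1605 ≈ -0.6780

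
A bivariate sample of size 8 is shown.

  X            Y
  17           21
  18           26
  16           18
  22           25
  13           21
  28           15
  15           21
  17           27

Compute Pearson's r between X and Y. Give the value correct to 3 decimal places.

n = 8, ΣX = 146, ΣY = 174, ΣX² = 2820, ΣY² = 3902, ΣXY = 3130
nΣXY − ΣXΣY = 25040 − 25404 = -364
nΣX² − (ΣX)² = 22560 − 21316 = 1244; nΣY² − (ΣY)² = 31216 − 30276 = 940
r = -364 / √(1244 × 940) = -364 / 1081.3695 ≈ -0.337

-0.337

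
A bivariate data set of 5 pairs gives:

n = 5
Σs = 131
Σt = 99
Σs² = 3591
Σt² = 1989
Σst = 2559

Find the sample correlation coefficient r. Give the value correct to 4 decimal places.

-0.5146

r = (nΣst − ΣsΣt) / √[(nΣs² − (Σs)²)(nΣt² − (Σt)²)]
Numerator: 5×2559 − 131×99 = -174
Denominator: √[(17955 − 17161)(9945 − 9801)] = √[794 × 144] = 338.1361
r = -174 / 338.1361 ≈ -0.5146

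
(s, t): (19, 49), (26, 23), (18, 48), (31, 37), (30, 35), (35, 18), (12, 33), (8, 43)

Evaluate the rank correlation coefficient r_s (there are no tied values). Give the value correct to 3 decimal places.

Rank s: 4, 5, 3, 7, 6, 8, 2, 1
Rank t: 8, 2, 7, 5, 4, 1, 3, 6
d = rank(s) − rank(t): -4, 3, -4, 2, 2, 7, -1, -5; Σd² = 124
ρ = 1 − 6Σd² / [n(n²−1)] = 1 − 6×124 / (8×63) = 1 − 744/504 ≈ -0.476

-0.476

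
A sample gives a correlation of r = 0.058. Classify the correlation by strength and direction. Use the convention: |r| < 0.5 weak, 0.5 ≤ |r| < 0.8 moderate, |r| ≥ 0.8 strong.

weak positive

r = 0.058 > 0 so the relationship is positive.
|r| = 0.058, which falls in the weak range.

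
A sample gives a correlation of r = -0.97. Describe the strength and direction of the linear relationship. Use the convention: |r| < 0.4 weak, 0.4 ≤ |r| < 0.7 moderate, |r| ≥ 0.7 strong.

r = -0.97 < 0 so the relationship is negative.
|r| = 0.97, which falls in the strong range.

strong negative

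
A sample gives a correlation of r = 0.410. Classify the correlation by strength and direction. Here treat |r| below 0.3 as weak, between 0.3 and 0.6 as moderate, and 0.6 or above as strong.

r = 0.410 > 0 so the relationship is positive.
|r| = 0.410, which falls in the moderate range.

moderate positive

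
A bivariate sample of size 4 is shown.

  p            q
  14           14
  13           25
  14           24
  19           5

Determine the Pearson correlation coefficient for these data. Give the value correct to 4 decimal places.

-0.8889

n = 4, Σp = 60, Σq = 68, Σp² = 922, Σq² = 1422, Σpq = 952
nΣpq − ΣpΣq = 3808 − 4080 = -272
nΣp² − (Σp)² = 3688 − 3600 = 88; nΣq² − (Σq)² = 5688 − 4624 = 1064
r = -272 / √(88 × 1064) = -272 / 305.9935 ≈ -0.8889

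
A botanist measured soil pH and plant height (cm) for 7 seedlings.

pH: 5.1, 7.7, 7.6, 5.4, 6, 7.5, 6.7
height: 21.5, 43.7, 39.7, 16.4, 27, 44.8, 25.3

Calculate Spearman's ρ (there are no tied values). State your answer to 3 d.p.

0.821

Rank pH: 1, 7, 6, 2, 3, 5, 4
Rank height: 2, 6, 5, 1, 4, 7, 3
d = rank(pH) − rank(height): -1, 1, 1, 1, -1, -2, 1; Σd² = 10
ρ = 1 − 6Σd² / [n(n²−1)] = 1 − 6×10 / (7×48) = 1 − 60/336 ≈ 0.821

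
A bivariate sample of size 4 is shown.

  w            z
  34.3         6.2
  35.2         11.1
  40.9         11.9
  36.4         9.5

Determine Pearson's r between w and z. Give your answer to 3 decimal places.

n = 4, Σw = 146.8, Σz = 38.7, Σw² = 5413.3, Σz² = 393.51, Σwz = 1435.89
nΣwz − ΣwΣz = 5743.56 − 5681.16 = 62.4
nΣw² − (Σw)² = 21653.2 − 21550.24 = 102.96; nΣz² − (Σz)² = 1574.04 − 1497.69 = 76.35
r = 62.4 / √(102.96 × 76.35) = 62.4 / 88.6623 ≈ 0.704

0.704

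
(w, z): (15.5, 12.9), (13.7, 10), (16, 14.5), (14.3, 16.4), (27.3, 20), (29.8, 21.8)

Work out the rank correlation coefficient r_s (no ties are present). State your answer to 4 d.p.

0.8286

Rank w: 3, 1, 4, 2, 5, 6
Rank z: 2, 1, 3, 4, 5, 6
d = rank(w) − rank(z): 1, 0, 1, -2, 0, 0; Σd² = 6
ρ = 1 − 6Σd² / [n(n²−1)] = 1 − 6×6 / (6×35) = 1 − 36/210 ≈ 0.8286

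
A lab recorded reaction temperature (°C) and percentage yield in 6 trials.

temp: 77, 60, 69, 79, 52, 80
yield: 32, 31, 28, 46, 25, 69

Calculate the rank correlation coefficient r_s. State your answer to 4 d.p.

0.9429

Rank temp: 4, 2, 3, 5, 1, 6
Rank yield: 4, 3, 2, 5, 1, 6
d = rank(temp) − rank(yield): 0, -1, 1, 0, 0, 0; Σd² = 2
ρ = 1 − 6Σd² / [n(n²−1)] = 1 − 6×2 / (6×35) = 1 − 12/210 ≈ 0.9429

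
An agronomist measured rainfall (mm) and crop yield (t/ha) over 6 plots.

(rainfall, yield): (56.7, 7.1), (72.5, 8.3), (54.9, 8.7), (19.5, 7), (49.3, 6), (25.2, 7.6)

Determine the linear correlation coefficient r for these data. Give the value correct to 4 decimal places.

0.3451

n = 6, Σx = 278.1, Σy = 44.7, Σx² = 14930.93, Σy² = 337.75, Σxy = 2105.77
nΣxy − ΣxΣy = 12634.62 − 12431.07 = 203.55
nΣx² − (Σx)² = 89585.58 − 77339.61 = 12245.97; nΣy² − (Σy)² = 2026.5 − 1998.09 = 28.41
r = 203.55 / √(12245.97 × 28.41) = 203.55 / 589.8373 ≈ 0.3451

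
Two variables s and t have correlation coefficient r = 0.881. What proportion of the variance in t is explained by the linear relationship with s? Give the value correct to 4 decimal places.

0.7762

r² = (0.881)² = 0.7762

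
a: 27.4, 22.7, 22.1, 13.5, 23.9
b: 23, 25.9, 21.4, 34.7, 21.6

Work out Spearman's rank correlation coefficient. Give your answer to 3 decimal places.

-0.300

Rank a: 5, 3, 2, 1, 4
Rank b: 3, 4, 1, 5, 2
d = rank(a) − rank(b): 2, -1, 1, -4, 2; Σd² = 26
ρ = 1 − 6Σd² / [n(n²−1)] = 1 − 6×26 / (5×24) = 1 − 156/120 ≈ -0.300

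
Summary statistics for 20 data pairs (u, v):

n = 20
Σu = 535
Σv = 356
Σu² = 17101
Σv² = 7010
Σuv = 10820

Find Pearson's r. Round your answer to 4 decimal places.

0.9464

r = (nΣuv − ΣuΣv) / √[(nΣu² − (Σu)²)(nΣv² − (Σv)²)]
Numerator: 20×10820 − 535×356 = 25940
Denominator: √[(342020 − 286225)(140200 − 126736)] = √[55795 × 13464] = 27408.4637
r = 25940 / 27408.4637 ≈ 0.9464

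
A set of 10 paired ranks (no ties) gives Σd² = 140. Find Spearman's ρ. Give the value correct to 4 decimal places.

ρ = 1 − 6Σd² / [n(n²−1)] = 1 − 6×140 / (10×99)
  = 1 − 840/990 = 1 − 0.84848 ≈ 0.1515

0.1515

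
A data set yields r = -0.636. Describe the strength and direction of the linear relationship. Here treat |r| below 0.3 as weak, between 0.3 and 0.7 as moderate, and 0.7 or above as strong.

r = -0.636 < 0 so the relationship is negative.
|r| = 0.636, which falls in the moderate range.

moderate negative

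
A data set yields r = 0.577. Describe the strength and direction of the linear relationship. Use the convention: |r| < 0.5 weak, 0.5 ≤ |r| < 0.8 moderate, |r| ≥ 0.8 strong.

r = 0.577 > 0 so the relationship is positive.
|r| = 0.577, which falls in the moderate range.

moderate positive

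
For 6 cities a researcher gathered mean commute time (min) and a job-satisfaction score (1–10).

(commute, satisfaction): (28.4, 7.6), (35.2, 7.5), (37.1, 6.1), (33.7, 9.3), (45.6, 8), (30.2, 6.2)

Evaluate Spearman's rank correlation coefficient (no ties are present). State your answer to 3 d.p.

-0.029

Rank commute: 1, 4, 5, 3, 6, 2
Rank satisfaction: 4, 3, 1, 6, 5, 2
d = rank(commute) − rank(satisfaction): -3, 1, 4, -3, 1, 0; Σd² = 36
ρ = 1 − 6Σd² / [n(n²−1)] = 1 − 6×36 / (6×35) = 1 − 216/210 ≈ -0.029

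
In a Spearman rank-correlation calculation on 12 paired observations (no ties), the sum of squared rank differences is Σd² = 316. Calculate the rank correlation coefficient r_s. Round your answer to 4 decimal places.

-0.1049

ρ = 1 − 6Σd² / [n(n²−1)] = 1 − 6×316 / (12×143)
  = 1 − 1896/1716 = 1 − 1.10490 ≈ -0.1049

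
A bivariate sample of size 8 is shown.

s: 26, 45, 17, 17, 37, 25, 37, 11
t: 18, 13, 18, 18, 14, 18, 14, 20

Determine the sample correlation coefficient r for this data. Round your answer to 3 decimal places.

-0.957

n = 8, Σs = 215, Σt = 133, Σs² = 6763, Σt² = 2257, Σst = 3371
nΣst − ΣsΣt = 26968 − 28595 = -1627
nΣs² − (Σs)² = 54104 − 46225 = 7879; nΣt² − (Σt)² = 18056 − 17689 = 367
r = -1627 / √(7879 × 367) = -1627 / 1700.4685 ≈ -0.957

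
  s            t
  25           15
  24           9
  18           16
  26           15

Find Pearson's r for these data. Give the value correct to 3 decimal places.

-0.282

n = 4, Σs = 93, Σt = 55, Σs² = 2201, Σt² = 787, Σst = 1269
nΣst − ΣsΣt = 5076 − 5115 = -39
nΣs² − (Σs)² = 8804 − 8649 = 155; nΣt² − (Σt)² = 3148 − 3025 = 123
r = -39 / √(155 × 123) = -39 / 138.0761 ≈ -0.282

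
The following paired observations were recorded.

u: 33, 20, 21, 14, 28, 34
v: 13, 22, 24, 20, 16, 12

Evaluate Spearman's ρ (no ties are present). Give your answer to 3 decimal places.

-0.771

Rank u: 5, 2, 3, 1, 4, 6
Rank v: 2, 5, 6, 4, 3, 1
d = rank(u) − rank(v): 3, -3, -3, -3, 1, 5; Σd² = 62
ρ = 1 − 6Σd² / [n(n²−1)] = 1 − 6×62 / (6×35) = 1 − 372/210 ≈ -0.771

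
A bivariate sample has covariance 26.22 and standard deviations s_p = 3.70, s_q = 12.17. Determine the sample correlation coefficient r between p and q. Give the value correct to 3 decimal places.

0.582

r = Cov(p,q) / (s_p · s_q) = 26.22 / (3.70 × 12.17)
  = 26.22 / 45.0290 ≈ 0.582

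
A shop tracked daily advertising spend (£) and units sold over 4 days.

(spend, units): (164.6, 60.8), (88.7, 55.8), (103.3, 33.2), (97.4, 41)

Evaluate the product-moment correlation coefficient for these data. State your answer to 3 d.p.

n = 4, Σx = 454, Σy = 190.8, Σx² = 55118.5, Σy² = 9593.52, Σxy = 22380.1
nΣxy − ΣxΣy = 89520.4 − 86623.2 = 2897.2
nΣx² − (Σx)² = 220474 − 206116 = 14358; nΣy² − (Σy)² = 38374.08 − 36404.64 = 1969.44
r = 2897.2 / √(14358 × 1969.44) = 2897.2 / 5317.6329 ≈ 0.545

0.545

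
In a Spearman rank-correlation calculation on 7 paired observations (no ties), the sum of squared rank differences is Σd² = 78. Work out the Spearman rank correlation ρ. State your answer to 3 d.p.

-0.393

ρ = 1 − 6Σd² / [n(n²−1)] = 1 − 6×78 / (7×48)
  = 1 − 468/336 = 1 − 1.3929 ≈ -0.393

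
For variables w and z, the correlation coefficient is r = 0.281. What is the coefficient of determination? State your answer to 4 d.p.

r² = (0.281)² = 0.0790

0.0790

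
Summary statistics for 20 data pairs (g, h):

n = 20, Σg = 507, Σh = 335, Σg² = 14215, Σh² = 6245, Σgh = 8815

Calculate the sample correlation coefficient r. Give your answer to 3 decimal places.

r = (nΣgh − ΣgΣh) / √[(nΣg² − (Σg)²)(nΣh² − (Σh)²)]
Numerator: 20×8815 − 507×335 = 6455
Denominator: √[(284300 − 257049)(124900 − 112225)] = √[27251 × 12675] = 18585.1130
r = 6455 / 18585.1130 ≈ 0.347

0.347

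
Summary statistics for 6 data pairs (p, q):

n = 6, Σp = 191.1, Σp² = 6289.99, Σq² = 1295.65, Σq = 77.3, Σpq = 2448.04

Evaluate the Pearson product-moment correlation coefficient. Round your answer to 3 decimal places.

r = (nΣpq − ΣpΣq) / √[(nΣp² − (Σp)²)(nΣq² − (Σq)²)]
Numerator: 6×2448.04 − 191.1×77.3 = -83.79
Denominator: √[(37739.94 − 36519.21)(7773.9 − 5975.29)] = √[1220.73 × 1798.61] = 1481.7615
r = -83.79 / 1481.7615 ≈ -0.057

-0.057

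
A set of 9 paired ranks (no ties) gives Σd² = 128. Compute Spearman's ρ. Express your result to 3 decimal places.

ρ = 1 − 6Σd² / [n(n²−1)] = 1 − 6×128 / (9×80)
  = 1 − 768/720 = 1 − 1.0667 ≈ -0.067

-0.067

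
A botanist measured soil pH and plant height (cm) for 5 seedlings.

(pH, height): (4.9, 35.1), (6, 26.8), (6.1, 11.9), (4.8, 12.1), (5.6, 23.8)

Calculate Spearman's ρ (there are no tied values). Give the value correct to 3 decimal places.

-0.300

Rank pH: 2, 4, 5, 1, 3
Rank height: 5, 4, 1, 2, 3
d = rank(pH) − rank(height): -3, 0, 4, -1, 0; Σd² = 26
ρ = 1 − 6Σd² / [n(n²−1)] = 1 − 6×26 / (5×24) = 1 − 156/120 ≈ -0.300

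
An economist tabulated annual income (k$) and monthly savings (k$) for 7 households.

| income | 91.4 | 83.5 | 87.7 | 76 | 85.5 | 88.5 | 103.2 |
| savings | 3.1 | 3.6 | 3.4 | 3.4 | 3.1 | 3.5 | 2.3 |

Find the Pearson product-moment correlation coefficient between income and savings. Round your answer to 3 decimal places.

n = 7, Σx = 615.8, Σy = 22.4, Σx² = 54586.24, Σy² = 72.84, Σxy = 1952.68
nΣxy − ΣxΣy = 13668.76 − 13793.92 = -125.16
nΣx² − (Σx)² = 382103.68 − 379209.64 = 2894.04; nΣy² − (Σy)² = 509.88 − 501.76 = 8.12
r = -125.16 / √(2894.04 × 8.12) = -125.16 / 153.2958 ≈ -0.816

-0.816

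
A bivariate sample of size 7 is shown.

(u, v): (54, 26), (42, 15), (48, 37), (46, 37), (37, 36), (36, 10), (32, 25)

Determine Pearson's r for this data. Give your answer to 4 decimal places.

n = 7, Σu = 295, Σv = 186, Σu² = 12789, Σv² = 5660, Σuv = 8004
nΣuv − ΣuΣv = 56028 − 54870 = 1158
nΣu² − (Σu)² = 89523 − 87025 = 2498; nΣv² − (Σv)² = 39620 − 34596 = 5024
r = 1158 / √(2498 × 5024) = 1158 / 3542.5911 ≈ 0.3269

0.3269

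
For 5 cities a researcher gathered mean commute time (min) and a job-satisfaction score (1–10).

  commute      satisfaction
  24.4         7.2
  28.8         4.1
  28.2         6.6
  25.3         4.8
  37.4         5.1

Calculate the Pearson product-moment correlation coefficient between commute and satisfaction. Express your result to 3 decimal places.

n = 5, Σx = 144.1, Σy = 27.8, Σx² = 4258.89, Σy² = 161.26, Σxy = 792.06
nΣxy − ΣxΣy = 3960.3 − 4005.98 = -45.68
nΣx² − (Σx)² = 21294.45 − 20764.81 = 529.64; nΣy² − (Σy)² = 806.3 − 772.84 = 33.46
r = -45.68 / √(529.64 × 33.46) = -45.68 / 133.1231 ≈ -0.343

-0.343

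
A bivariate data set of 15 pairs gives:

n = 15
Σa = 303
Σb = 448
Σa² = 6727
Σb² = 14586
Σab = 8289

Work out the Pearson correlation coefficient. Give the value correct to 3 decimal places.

r = (nΣab − ΣaΣb) / √[(nΣa² − (Σa)²)(nΣb² − (Σb)²)]
Numerator: 15×8289 − 303×448 = -11409
Denominator: √[(100905 − 91809)(218790 − 200704)] = √[9096 × 18086] = 12826.1552
r = -11409 / 12826.1552 ≈ -0.890

-0.890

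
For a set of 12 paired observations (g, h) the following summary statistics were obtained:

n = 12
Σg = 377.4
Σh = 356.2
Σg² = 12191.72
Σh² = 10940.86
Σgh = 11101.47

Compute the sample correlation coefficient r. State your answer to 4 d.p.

-0.2934

r = (nΣgh − ΣgΣh) / √[(nΣg² − (Σg)²)(nΣh² − (Σh)²)]
Numerator: 12×11101.47 − 377.4×356.2 = -1212.24
Denominator: √[(146300.64 − 142430.76)(131290.32 − 126878.44)] = √[3869.88 × 4411.88] = 4132.0027
r = -1212.24 / 4132.0027 ≈ -0.2934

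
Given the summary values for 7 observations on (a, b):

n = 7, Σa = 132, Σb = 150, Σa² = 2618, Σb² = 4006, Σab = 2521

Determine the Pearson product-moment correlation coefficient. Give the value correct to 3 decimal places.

r = (nΣab − ΣaΣb) / √[(nΣa² − (Σa)²)(nΣb² − (Σb)²)]
Numerator: 7×2521 − 132×150 = -2153
Denominator: √[(18326 − 17424)(28042 − 22500)] = √[902 × 5542] = 2235.8184
r = -2153 / 2235.8184 ≈ -0.963

-0.963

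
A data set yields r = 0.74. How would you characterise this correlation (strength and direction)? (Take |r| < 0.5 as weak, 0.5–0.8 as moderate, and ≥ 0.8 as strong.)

moderate positive

r = 0.74 > 0 so the relationship is positive.
|r| = 0.74, which falls in the moderate range.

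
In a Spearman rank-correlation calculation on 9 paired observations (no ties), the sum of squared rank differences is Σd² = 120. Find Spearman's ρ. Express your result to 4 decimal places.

0.0000

ρ = 1 − 6Σd² / [n(n²−1)] = 1 − 6×120 / (9×80)
  = 1 − 720/720 = 1 − 1.00000 ≈ 0.0000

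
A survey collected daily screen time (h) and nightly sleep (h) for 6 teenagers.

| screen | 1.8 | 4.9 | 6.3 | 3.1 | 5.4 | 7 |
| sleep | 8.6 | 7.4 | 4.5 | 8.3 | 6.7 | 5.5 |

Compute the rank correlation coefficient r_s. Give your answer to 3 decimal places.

Rank screen: 1, 3, 5, 2, 4, 6
Rank sleep: 6, 4, 1, 5, 3, 2
d = rank(screen) − rank(sleep): -5, -1, 4, -3, 1, 4; Σd² = 68
ρ = 1 − 6Σd² / [n(n²−1)] = 1 − 6×68 / (6×35) = 1 − 408/210 ≈ -0.943

-0.943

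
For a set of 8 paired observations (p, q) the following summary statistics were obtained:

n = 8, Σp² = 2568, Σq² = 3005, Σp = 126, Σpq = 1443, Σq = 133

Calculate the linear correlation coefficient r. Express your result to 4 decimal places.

r = (nΣpq − ΣpΣq) / √[(nΣp² − (Σp)²)(nΣq² − (Σq)²)]
Numerator: 8×1443 − 126×133 = -5214
Denominator: √[(20544 − 15876)(24040 − 17689)] = √[4668 × 6351] = 5444.8570
r = -5214 / 5444.8570 ≈ -0.9576

-0.9576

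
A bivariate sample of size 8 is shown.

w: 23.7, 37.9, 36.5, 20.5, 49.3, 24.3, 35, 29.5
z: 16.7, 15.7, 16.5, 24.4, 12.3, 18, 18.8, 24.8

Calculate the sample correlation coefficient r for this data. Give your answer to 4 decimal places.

-0.6917

n = 8, Σw = 256.7, Σz = 147.2, Σw² = 8866.83, Σz² = 2836.76, Σwz = 4526.66
nΣwz − ΣwΣz = 36213.28 − 37786.24 = -1572.96
nΣw² − (Σw)² = 70934.64 − 65894.89 = 5039.75; nΣz² − (Σz)² = 22694.08 − 21667.84 = 1026.24
r = -1572.96 / √(5039.75 × 1026.24) = -1572.96 / 2274.2016 ≈ -0.6917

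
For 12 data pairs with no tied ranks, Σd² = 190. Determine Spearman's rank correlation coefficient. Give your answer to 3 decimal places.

ρ = 1 − 6Σd² / [n(n²−1)] = 1 − 6×190 / (12×143)
  = 1 − 1140/1716 = 1 − 0.6643 ≈ 0.336

0.336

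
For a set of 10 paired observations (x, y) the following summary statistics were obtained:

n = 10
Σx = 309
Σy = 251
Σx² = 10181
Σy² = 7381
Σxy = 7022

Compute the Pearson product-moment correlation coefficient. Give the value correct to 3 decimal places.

r = (nΣxy − ΣxΣy) / √[(nΣx² − (Σx)²)(nΣy² − (Σy)²)]
Numerator: 10×7022 − 309×251 = -7339
Denominator: √[(101810 − 95481)(73810 − 63001)] = √[6329 × 10809] = 8271.0435
r = -7339 / 8271.0435 ≈ -0.887

-0.887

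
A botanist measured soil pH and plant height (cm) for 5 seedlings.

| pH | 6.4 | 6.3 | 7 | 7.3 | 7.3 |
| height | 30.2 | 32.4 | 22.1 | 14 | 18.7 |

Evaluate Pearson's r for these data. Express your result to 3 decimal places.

n = 5, Σx = 34.3, Σy = 117.4, Σx² = 236.23, Σy² = 2995.9, Σxy = 790.81
nΣxy − ΣxΣy = 3954.05 − 4026.82 = -72.77
nΣx² − (Σx)² = 1181.15 − 1176.49 = 4.66; nΣy² − (Σy)² = 14979.5 − 13782.76 = 1196.74
r = -72.77 / √(4.66 × 1196.74) = -72.77 / 74.6780 ≈ -0.974

-0.974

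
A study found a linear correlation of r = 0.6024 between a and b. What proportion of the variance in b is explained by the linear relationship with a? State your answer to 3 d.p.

r² = (0.6024)² = 0.363

0.363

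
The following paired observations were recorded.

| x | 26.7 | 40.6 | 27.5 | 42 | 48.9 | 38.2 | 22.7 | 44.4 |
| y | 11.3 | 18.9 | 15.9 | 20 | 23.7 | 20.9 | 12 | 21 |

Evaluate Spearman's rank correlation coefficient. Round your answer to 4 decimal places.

0.9048

Rank x: 2, 5, 3, 6, 8, 4, 1, 7
Rank y: 1, 4, 3, 5, 8, 6, 2, 7
d = rank(x) − rank(y): 1, 1, 0, 1, 0, -2, -1, 0; Σd² = 8
ρ = 1 − 6Σd² / [n(n²−1)] = 1 − 6×8 / (8×63) = 1 − 48/504 ≈ 0.9048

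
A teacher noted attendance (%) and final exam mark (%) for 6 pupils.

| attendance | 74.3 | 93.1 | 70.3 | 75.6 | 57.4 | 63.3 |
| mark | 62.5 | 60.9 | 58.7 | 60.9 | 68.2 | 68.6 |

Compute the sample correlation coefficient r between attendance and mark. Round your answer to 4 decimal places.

-0.6734

n = 6, Σx = 434, Σy = 379.8, Σx² = 32147.2, Σy² = 24126.76, Σxy = 27301.25
nΣxy − ΣxΣy = 163807.5 − 164833.2 = -1025.7
nΣx² − (Σx)² = 192883.2 − 188356 = 4527.2; nΣy² − (Σy)² = 144760.56 − 144248.04 = 512.52
r = -1025.7 / √(4527.2 × 512.52) = -1025.7 / 1523.2467 ≈ -0.6734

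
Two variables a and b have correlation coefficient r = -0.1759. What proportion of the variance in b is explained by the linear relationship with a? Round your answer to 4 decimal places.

r² = (-0.1759)² = 0.0309

0.0309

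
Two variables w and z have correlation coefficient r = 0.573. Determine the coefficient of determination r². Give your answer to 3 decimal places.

0.328

r² = (0.573)² = 0.328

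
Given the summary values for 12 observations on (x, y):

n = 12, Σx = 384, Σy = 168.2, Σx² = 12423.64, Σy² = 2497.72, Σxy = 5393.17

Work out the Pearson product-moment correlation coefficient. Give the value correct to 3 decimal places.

r = (nΣxy − ΣxΣy) / √[(nΣx² − (Σx)²)(nΣy² − (Σy)²)]
Numerator: 12×5393.17 − 384×168.2 = 129.24
Denominator: √[(149083.68 − 147456)(29972.64 − 28291.24)] = √[1627.68 × 1681.4] = 1654.3220
r = 129.24 / 1654.3220 ≈ 0.078

0.078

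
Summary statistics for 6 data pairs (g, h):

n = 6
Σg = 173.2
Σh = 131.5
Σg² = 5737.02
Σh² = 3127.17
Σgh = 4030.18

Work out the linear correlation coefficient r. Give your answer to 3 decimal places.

r = (nΣgh − ΣgΣh) / √[(nΣg² − (Σg)²)(nΣh² − (Σh)²)]
Numerator: 6×4030.18 − 173.2×131.5 = 1405.28
Denominator: √[(34422.12 − 29998.24)(18763.02 − 17292.25)] = √[4423.88 × 1470.77] = 2550.7862
r = 1405.28 / 2550.7862 ≈ 0.551

0.551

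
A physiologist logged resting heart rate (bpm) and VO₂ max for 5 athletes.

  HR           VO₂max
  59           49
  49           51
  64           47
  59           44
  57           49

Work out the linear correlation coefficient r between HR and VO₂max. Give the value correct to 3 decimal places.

-0.640

n = 5, Σx = 288, Σy = 240, Σx² = 16708, Σy² = 11548, Σxy = 13787
nΣxy − ΣxΣy = 68935 − 69120 = -185
nΣx² − (Σx)² = 83540 − 82944 = 596; nΣy² − (Σy)² = 57740 − 57600 = 140
r = -185 / √(596 × 140) = -185 / 288.8598 ≈ -0.640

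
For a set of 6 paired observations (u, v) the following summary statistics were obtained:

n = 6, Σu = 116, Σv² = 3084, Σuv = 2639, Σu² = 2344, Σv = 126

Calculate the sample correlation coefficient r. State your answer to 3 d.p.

0.964

r = (nΣuv − ΣuΣv) / √[(nΣu² − (Σu)²)(nΣv² − (Σv)²)]
Numerator: 6×2639 − 116×126 = 1218
Denominator: √[(14064 − 13456)(18504 − 15876)] = √[608 × 2628] = 1264.0506
r = 1218 / 1264.0506 ≈ 0.964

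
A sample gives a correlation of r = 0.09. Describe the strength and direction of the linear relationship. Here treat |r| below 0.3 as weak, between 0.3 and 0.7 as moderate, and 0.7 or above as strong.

r = 0.09 > 0 so the relationship is positive.
|r| = 0.09, which falls in the weak range.

weak positive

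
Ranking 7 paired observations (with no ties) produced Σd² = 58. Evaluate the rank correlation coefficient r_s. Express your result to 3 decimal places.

-0.036

ρ = 1 − 6Σd² / [n(n²−1)] = 1 − 6×58 / (7×48)
  = 1 − 348/336 = 1 − 1.0357 ≈ -0.036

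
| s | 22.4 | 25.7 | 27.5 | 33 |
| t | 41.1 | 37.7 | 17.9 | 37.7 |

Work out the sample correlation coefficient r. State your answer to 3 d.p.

-0.164

n = 4, Σs = 108.6, Σt = 134.4, Σs² = 3007.5, Σt² = 4852.2, Σst = 3625.88
nΣst − ΣsΣt = 14503.52 − 14595.84 = -92.32
nΣs² − (Σs)² = 12030 − 11793.96 = 236.04; nΣt² − (Σt)² = 19408.8 − 18063.36 = 1345.44
r = -92.32 / √(236.04 × 1345.44) = -92.32 / 563.5403 ≈ -0.164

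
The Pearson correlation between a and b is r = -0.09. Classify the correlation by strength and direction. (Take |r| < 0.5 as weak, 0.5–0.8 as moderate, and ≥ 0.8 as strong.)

r = -0.09 < 0 so the relationship is negative.
|r| = 0.09, which falls in the weak range.

weak negative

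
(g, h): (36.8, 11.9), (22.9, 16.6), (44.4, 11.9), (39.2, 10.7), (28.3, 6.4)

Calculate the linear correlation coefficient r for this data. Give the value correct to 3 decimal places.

-0.210

n = 5, Σg = 171.6, Σh = 57.5, Σg² = 6187.54, Σh² = 714.23, Σgh = 1946.98
nΣgh − ΣgΣh = 9734.9 − 9867 = -132.1
nΣg² − (Σg)² = 30937.7 − 29446.56 = 1491.14; nΣh² − (Σh)² = 3571.15 − 3306.25 = 264.9
r = -132.1 / √(1491.14 × 264.9) = -132.1 / 628.4926 ≈ -0.210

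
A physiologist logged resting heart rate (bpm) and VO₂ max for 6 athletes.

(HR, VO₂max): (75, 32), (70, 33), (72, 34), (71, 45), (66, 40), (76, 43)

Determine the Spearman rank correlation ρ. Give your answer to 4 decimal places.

Rank HR: 5, 2, 4, 3, 1, 6
Rank VO₂max: 1, 2, 3, 6, 4, 5
d = rank(HR) − rank(VO₂max): 4, 0, 1, -3, -3, 1; Σd² = 36
ρ = 1 − 6Σd² / [n(n²−1)] = 1 − 6×36 / (6×35) = 1 − 216/210 ≈ -0.0286

-0.0286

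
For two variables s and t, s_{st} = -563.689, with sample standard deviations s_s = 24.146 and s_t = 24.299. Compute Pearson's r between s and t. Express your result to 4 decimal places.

r = Cov(s,t) / (s_s · s_t) = -563.689 / (24.146 × 24.299)
  = -563.689 / 586.7237 ≈ -0.9607

-0.9607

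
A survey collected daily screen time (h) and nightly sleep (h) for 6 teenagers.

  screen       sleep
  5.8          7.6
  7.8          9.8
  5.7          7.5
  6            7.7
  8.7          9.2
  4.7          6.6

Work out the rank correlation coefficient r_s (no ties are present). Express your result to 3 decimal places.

Rank screen: 3, 5, 2, 4, 6, 1
Rank sleep: 3, 6, 2, 4, 5, 1
d = rank(screen) − rank(sleep): 0, -1, 0, 0, 1, 0; Σd² = 2
ρ = 1 − 6Σd² / [n(n²−1)] = 1 − 6×2 / (6×35) = 1 − 12/210 ≈ 0.943

0.943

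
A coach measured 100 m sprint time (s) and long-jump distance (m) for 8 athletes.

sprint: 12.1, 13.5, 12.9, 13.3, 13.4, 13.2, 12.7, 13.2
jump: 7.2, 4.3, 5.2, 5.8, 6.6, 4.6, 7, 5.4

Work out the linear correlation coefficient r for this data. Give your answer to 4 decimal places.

-0.6586

n = 8, Σx = 104.3, Σy = 46.1, Σx² = 1361.29, Σy² = 273.89, Σxy = 598.73
nΣxy − ΣxΣy = 4789.84 − 4808.23 = -18.39
nΣx² − (Σx)² = 10890.32 − 10878.49 = 11.83; nΣy² − (Σy)² = 2191.12 − 2125.21 = 65.91
r = -18.39 / √(11.83 × 65.91) = -18.39 / 27.9234 ≈ -0.6586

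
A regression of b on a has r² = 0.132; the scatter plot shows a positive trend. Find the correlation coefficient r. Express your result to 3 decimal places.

0.363

|r| = √0.132 = 0.363
The association is positive, so r = 0.363.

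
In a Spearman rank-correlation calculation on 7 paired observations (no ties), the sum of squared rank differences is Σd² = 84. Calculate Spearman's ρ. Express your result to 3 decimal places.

-0.500

ρ = 1 − 6Σd² / [n(n²−1)] = 1 − 6×84 / (7×48)
  = 1 − 504/336 = 1 − 1.5000 ≈ -0.500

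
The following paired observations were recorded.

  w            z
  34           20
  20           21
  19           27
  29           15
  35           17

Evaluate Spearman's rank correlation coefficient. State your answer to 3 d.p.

Rank w: 4, 2, 1, 3, 5
Rank z: 3, 4, 5, 1, 2
d = rank(w) − rank(z): 1, -2, -4, 2, 3; Σd² = 34
ρ = 1 − 6Σd² / [n(n²−1)] = 1 − 6×34 / (5×24) = 1 − 204/120 ≈ -0.700

-0.700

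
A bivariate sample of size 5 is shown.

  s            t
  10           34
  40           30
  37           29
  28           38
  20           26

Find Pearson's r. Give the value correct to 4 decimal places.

n = 5, Σs = 135, Σt = 157, Σs² = 4253, Σt² = 5017, Σst = 4197
nΣst − ΣsΣt = 20985 − 21195 = -210
nΣs² − (Σs)² = 21265 − 18225 = 3040; nΣt² − (Σt)² = 25085 − 24649 = 436
r = -210 / √(3040 × 436) = -210 / 1151.2776 ≈ -0.1824

-0.1824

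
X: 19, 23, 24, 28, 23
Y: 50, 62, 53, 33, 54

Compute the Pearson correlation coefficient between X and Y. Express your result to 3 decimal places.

-0.603

n = 5, ΣX = 117, ΣY = 252, ΣX² = 2779, ΣY² = 13158, ΣXY = 5814
nΣXY − ΣXΣY = 29070 − 29484 = -414
nΣX² − (ΣX)² = 13895 − 13689 = 206; nΣY² − (ΣY)² = 65790 − 63504 = 2286
r = -414 / √(206 × 2286) = -414 / 686.2332 ≈ -0.603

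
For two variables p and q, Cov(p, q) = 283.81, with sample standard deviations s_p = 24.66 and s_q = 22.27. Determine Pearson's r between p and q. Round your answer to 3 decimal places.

r = Cov(p,q) / (s_p · s_q) = 283.81 / (24.66 × 22.27)
  = 283.81 / 549.1782 ≈ 0.517

0.517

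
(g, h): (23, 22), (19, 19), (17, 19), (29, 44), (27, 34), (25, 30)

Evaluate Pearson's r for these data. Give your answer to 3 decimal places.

n = 6, Σg = 140, Σh = 168, Σg² = 3374, Σh² = 5198, Σgh = 4134
nΣgh − ΣgΣh = 24804 − 23520 = 1284
nΣg² − (Σg)² = 20244 − 19600 = 644; nΣh² − (Σh)² = 31188 − 28224 = 2964
r = 1284 / √(644 × 2964) = 1284 / 1381.5991 ≈ 0.929

0.929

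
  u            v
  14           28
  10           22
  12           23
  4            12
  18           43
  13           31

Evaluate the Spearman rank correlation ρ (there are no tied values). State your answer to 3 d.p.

Rank u: 5, 2, 3, 1, 6, 4
Rank v: 4, 2, 3, 1, 6, 5
d = rank(u) − rank(v): 1, 0, 0, 0, 0, -1; Σd² = 2
ρ = 1 − 6Σd² / [n(n²−1)] = 1 − 6×2 / (6×35) = 1 − 12/210 ≈ 0.943

0.943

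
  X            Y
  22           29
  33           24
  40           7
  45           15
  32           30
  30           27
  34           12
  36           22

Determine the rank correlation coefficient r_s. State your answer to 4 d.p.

-0.8095

Rank X: 1, 4, 7, 8, 3, 2, 5, 6
Rank Y: 7, 5, 1, 3, 8, 6, 2, 4
d = rank(X) − rank(Y): -6, -1, 6, 5, -5, -4, 3, 2; Σd² = 152
ρ = 1 − 6Σd² / [n(n²−1)] = 1 − 6×152 / (8×63) = 1 − 912/504 ≈ -0.8095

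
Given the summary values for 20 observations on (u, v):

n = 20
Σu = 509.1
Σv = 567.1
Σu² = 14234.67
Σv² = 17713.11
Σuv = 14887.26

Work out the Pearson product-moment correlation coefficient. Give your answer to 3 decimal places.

r = (nΣuv − ΣuΣv) / √[(nΣu² − (Σu)²)(nΣv² − (Σv)²)]
Numerator: 20×14887.26 − 509.1×567.1 = 9034.59
Denominator: √[(284693.4 − 259182.81)(354262.2 − 321602.41)] = √[25510.59 × 32659.79] = 28864.6932
r = 9034.59 / 28864.6932 ≈ 0.313

0.313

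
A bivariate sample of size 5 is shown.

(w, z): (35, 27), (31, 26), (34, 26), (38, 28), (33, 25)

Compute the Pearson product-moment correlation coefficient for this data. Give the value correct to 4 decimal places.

0.8132

n = 5, Σw = 171, Σz = 132, Σw² = 5875, Σz² = 3490, Σwz = 4524
nΣwz − ΣwΣz = 22620 − 22572 = 48
nΣw² − (Σw)² = 29375 − 29241 = 134; nΣz² − (Σz)² = 17450 − 17424 = 26
r = 48 / √(134 × 26) = 48 / 59.0254 ≈ 0.8132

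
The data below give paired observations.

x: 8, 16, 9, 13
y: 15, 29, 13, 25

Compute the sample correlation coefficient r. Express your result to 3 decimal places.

0.969

n = 4, Σx = 46, Σy = 82, Σx² = 570, Σy² = 1860, Σxy = 1026
nΣxy − ΣxΣy = 4104 − 3772 = 332
nΣx² − (Σx)² = 2280 − 2116 = 164; nΣy² − (Σy)² = 7440 − 6724 = 716
r = 332 / √(164 × 716) = 332 / 342.6719 ≈ 0.969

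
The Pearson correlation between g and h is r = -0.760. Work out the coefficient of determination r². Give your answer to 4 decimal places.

r² = (-0.760)² = 0.5776

0.5776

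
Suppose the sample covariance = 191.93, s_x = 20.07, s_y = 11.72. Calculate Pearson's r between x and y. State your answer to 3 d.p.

0.816

r = Cov(x,y) / (s_x · s_y) = 191.93 / (20.07 × 11.72)
  = 191.93 / 235.2204 ≈ 0.816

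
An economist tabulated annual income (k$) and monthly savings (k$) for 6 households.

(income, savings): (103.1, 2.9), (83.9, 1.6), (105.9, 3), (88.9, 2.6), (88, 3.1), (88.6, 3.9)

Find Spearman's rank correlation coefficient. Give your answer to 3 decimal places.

Rank income: 5, 1, 6, 4, 2, 3
Rank savings: 3, 1, 4, 2, 5, 6
d = rank(income) − rank(savings): 2, 0, 2, 2, -3, -3; Σd² = 30
ρ = 1 − 6Σd² / [n(n²−1)] = 1 − 6×30 / (6×35) = 1 − 180/210 ≈ 0.143

0.143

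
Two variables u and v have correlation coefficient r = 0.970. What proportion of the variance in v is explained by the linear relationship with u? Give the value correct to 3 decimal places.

r² = (0.970)² = 0.941

0.941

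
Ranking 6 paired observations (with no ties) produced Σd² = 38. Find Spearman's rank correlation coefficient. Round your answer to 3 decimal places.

-0.086

ρ = 1 − 6Σd² / [n(n²−1)] = 1 − 6×38 / (6×35)
  = 1 − 228/210 = 1 − 1.0857 ≈ -0.086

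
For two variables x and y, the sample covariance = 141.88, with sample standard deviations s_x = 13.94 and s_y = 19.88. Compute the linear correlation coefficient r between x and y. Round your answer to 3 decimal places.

r = Cov(x,y) / (s_x · s_y) = 141.88 / (13.94 × 19.88)
  = 141.88 / 277.1272 ≈ 0.512

0.512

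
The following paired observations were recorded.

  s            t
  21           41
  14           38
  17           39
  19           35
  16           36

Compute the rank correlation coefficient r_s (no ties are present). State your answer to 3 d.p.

0.300

Rank s: 5, 1, 3, 4, 2
Rank t: 5, 3, 4, 1, 2
d = rank(s) − rank(t): 0, -2, -1, 3, 0; Σd² = 14
ρ = 1 − 6Σd² / [n(n²−1)] = 1 − 6×14 / (5×24) = 1 − 84/120 ≈ 0.300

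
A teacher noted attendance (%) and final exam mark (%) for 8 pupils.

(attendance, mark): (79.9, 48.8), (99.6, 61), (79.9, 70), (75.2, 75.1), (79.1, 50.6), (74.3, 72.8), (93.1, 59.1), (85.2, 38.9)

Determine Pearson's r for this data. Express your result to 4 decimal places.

n = 8, Σx = 666.3, Σy = 476.3, Σx² = 56047.17, Σy² = 29508.67, Σxy = 39443.23
nΣxy − ΣxΣy = 315545.84 − 317358.69 = -1812.85
nΣx² − (Σx)² = 448377.36 − 443955.69 = 4421.67; nΣy² − (Σy)² = 236069.36 − 226861.69 = 9207.67
r = -1812.85 / √(4421.67 × 9207.67) = -1812.85 / 6380.6957 ≈ -0.2841

-0.2841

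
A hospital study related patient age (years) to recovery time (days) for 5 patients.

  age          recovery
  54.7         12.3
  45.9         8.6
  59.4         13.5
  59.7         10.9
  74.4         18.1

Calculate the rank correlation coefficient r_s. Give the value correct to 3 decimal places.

0.700

Rank age: 2, 1, 3, 4, 5
Rank recovery: 3, 1, 4, 2, 5
d = rank(age) − rank(recovery): -1, 0, -1, 2, 0; Σd² = 6
ρ = 1 − 6Σd² / [n(n²−1)] = 1 − 6×6 / (5×24) = 1 − 36/120 ≈ 0.700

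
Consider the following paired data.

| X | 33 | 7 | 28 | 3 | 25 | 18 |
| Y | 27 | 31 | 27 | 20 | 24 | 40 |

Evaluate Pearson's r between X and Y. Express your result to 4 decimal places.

n = 6, ΣX = 114, ΣY = 169, ΣX² = 2880, ΣY² = 4995, ΣXY = 3244
nΣXY − ΣXΣY = 19464 − 19266 = 198
nΣX² − (ΣX)² = 17280 − 12996 = 4284; nΣY² − (ΣY)² = 29970 − 28561 = 1409
r = 198 / √(4284 × 1409) = 198 / 2456.8590 ≈ 0.0806

0.0806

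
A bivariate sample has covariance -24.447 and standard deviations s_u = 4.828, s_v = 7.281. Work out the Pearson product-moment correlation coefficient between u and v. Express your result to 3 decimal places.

r = Cov(u,v) / (s_u · s_v) = -24.447 / (4.828 × 7.281)
  = -24.447 / 35.1527 ≈ -0.695

-0.695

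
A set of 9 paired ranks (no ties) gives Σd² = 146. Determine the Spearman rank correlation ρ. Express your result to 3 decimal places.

ρ = 1 − 6Σd² / [n(n²−1)] = 1 − 6×146 / (9×80)
  = 1 − 876/720 = 1 − 1.2167 ≈ -0.217

-0.217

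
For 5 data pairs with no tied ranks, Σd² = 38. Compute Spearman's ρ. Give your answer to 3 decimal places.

ρ = 1 − 6Σd² / [n(n²−1)] = 1 − 6×38 / (5×24)
  = 1 − 228/120 = 1 − 1.9000 ≈ -0.900

-0.900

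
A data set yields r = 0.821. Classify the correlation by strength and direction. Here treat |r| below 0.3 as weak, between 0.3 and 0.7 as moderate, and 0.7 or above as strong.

r = 0.821 > 0 so the relationship is positive.
|r| = 0.821, which falls in the strong range.

strong positive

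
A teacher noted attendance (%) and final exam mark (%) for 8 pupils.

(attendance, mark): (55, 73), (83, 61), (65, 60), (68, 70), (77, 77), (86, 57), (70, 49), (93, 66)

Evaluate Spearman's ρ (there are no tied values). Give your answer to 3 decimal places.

-0.214

Rank attendance: 1, 6, 2, 3, 5, 7, 4, 8
Rank mark: 7, 4, 3, 6, 8, 2, 1, 5
d = rank(attendance) − rank(mark): -6, 2, -1, -3, -3, 5, 3, 3; Σd² = 102
ρ = 1 − 6Σd² / [n(n²−1)] = 1 − 6×102 / (8×63) = 1 − 612/504 ≈ -0.214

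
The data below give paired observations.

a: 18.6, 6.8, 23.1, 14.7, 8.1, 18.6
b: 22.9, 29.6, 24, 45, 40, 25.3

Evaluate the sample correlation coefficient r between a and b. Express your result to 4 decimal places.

n = 6, Σa = 89.9, Σb = 186.8, Σa² = 1553.47, Σb² = 6241.66, Σab = 2637.7
nΣab − ΣaΣb = 15826.2 − 16793.32 = -967.12
nΣa² − (Σa)² = 9320.82 − 8082.01 = 1238.81; nΣb² − (Σb)² = 37449.96 − 34894.24 = 2555.72
r = -967.12 / √(1238.81 × 2555.72) = -967.12 / 1779.3402 ≈ -0.5435

-0.5435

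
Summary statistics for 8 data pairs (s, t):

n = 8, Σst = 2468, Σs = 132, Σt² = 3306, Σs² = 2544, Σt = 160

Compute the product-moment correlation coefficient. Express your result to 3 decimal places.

r = (nΣst − ΣsΣt) / √[(nΣs² − (Σs)²)(nΣt² − (Σt)²)]
Numerator: 8×2468 − 132×160 = -1376
Denominator: √[(20352 − 17424)(26448 − 25600)] = √[2928 × 848] = 1575.7360
r = -1376 / 1575.7360 ≈ -0.873

-0.873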